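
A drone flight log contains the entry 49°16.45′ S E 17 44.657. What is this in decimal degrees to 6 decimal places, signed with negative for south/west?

-49.274167, 17.744283

φ: 49 + 16.45/60 = 49.2741667
hemisphere S, so the sign is −
λ: 17 + 44.657/60 = 17.7442833
E → positive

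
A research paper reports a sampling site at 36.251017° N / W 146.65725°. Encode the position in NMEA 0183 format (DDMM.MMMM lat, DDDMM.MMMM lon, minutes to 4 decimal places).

3615.0610,N / 14639.4350,W

Latitude: 36° + 0.251017 × 60 = 36° 15.061020′
Lon: fractional part 0.657250 → 39.435000 minutes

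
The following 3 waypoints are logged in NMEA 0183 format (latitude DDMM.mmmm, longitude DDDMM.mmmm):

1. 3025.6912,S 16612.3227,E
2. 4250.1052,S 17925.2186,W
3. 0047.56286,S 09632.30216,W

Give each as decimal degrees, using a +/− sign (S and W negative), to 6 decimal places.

1. -30.428187, 166.205378
2. -42.835087, -179.420310
3. -0.792714, -96.538369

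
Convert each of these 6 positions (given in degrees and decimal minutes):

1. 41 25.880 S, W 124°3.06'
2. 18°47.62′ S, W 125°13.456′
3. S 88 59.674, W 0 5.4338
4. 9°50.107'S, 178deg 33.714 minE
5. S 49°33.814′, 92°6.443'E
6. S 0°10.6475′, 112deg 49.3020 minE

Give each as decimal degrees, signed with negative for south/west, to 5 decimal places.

Point 1:
  Latitude: 25.88′ = 0.431333°; total 41.431333
  hemisphere S, so the sign is −
  Longitude: 124 + 3.06/60 = 124.051000
  W ⇒ negate
Point 2:
  Lat: 18 + 47.62/60 = 18.793667
  S → negative
  Lon: 125 + 13.456/60 = 125.224267
  W → negative
Point 3:
  Latitude: 59.674′ = 0.994567°; total 88.994567
  hemisphere S, so the sign is −
  Lon: 0 + 5.4338/60 = 0.090563
  W ⇒ negate
Point 4:
  Latitude: 50.107′ = 0.835117°; total 9.835117
  S → negative
  Longitude: 33.714′ = 0.561900°; total 178.561900
  E → positive
Point 5:
  Lat: 33.814′ = 0.563567°; total 49.563567
  hemisphere S, so the sign is −
  λ: 6.443′ = 0.107383°; total 92.107383
  E → positive
Point 6:
  Latitude: 10.6475′ = 0.177458°; total 0.177458
  S ⇒ negate
  Lon: 112 + 49.302/60 = 112.821700
  E ⇒ keep positive

1. -41.43133, -124.05100
2. -18.79367, -125.22427
3. -88.99457, -0.09056
4. -9.83512, 178.56190
5. -49.56357, 92.10738
6. -0.17746, 112.82170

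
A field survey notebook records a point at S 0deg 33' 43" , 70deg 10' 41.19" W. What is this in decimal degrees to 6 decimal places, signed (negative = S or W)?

-0.561944, -70.178108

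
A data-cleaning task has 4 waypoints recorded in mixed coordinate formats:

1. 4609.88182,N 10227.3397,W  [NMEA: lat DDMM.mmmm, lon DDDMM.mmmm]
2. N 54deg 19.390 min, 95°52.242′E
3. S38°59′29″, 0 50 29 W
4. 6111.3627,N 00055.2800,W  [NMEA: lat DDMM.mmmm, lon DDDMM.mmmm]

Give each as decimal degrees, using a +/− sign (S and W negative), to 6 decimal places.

Point 1:
  Lat: split at 2 digits → 46° and 9.88182′; 46 + 9.88182/60 = 46.1646970
  N → positive
  λ: degrees = first 3 digits = 102, minutes = 27.3397; 102 + 27.3397/60 = 102.4556617
  W → negative
Point 2:
  Latitude: 54 + 19.39/60 = 54.3231667
  N → positive
  Lon: 52.242′ = 0.870700°; total 95.8707000
  E → positive
Point 3:
  Lat: 59′ + 29″ = 59.48333′; 38 + 59.48333/60 = 38.9913889
  S → negative
  Lon: 0° + 50/60 + 29/3600 = 0 + 0.833333 + 0.008056 = 0.8413889
  W → negative
Point 4:
  φ: degrees = first 2 digits = 61, minutes = 11.3627; 61 + 11.3627/60 = 61.1893783
  N → positive
  λ: degrees = first 3 digits = 0, minutes = 55.28; 0 + 55.28/60 = 0.9213333
  hemisphere W, so the sign is −

1. 46.164697, -102.455662
2. 54.323167, 95.870700
3. -38.991389, -0.841389
4. 61.189378, -0.921333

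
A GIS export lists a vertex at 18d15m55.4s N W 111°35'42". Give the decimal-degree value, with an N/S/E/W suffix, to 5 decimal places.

18.26539° N, 111.59500° W

Latitude: 18 + 15/60 + 55.4/3600 = 18.265389
λ: 111° + 35/60 + 42/3600 = 111 + 0.583333 + 0.011667 = 111.595000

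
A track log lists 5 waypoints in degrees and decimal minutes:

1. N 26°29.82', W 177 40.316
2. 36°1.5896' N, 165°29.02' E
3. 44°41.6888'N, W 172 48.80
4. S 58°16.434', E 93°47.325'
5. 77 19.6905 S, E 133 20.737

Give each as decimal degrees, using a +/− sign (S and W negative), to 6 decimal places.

Point 1:
  Lat: 26 + 29.82/60 = 26.4970000
  N ⇒ keep positive
  λ: 40.316′ = 0.671933°; total 177.6719333
  W ⇒ negate
Point 2:
  Lat: 1.5896′ = 0.026493°; total 36.0264933
  N → positive
  λ: 29.02′ = 0.483667°; total 165.4836667
  E → positive
Point 3:
  φ: 41.6888′ = 0.694813°; total 44.6948133
  N ⇒ keep positive
  Lon: 48.8′ = 0.813333°; total 172.8133333
  W → negative
Point 4:
  φ: 16.434′ = 0.273900°; total 58.2739000
  hemisphere S, so the sign is −
  Longitude: 93 + 47.325/60 = 93.7887500
  E ⇒ keep positive
Point 5:
  Lat: 77 + 19.6905/60 = 77.3281750
  hemisphere S, so the sign is −
  λ: 20.737′ = 0.345617°; total 133.3456167
  E → positive

1. 26.497000, -177.671933
2. 36.026493, 165.483667
3. 44.694813, -172.813333
4. -58.273900, 93.788750
5. -77.328175, 133.345617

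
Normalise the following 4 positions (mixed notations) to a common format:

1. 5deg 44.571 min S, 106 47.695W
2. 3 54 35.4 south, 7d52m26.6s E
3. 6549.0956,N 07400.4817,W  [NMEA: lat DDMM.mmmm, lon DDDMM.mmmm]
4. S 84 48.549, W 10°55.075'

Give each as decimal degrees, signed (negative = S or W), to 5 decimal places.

Point 1:
  Lat: 44.571′ = 0.742850°; total 5.742850
  S → negative
  λ: 106 + 47.695/60 = 106.794917
  W ⇒ negate
Point 2:
  Latitude: 3° + 54/60 + 35.4/3600 = 3 + 0.900000 + 0.009833 = 3.909833
  S → negative
  Lon: 7 + 52/60 + 26.6/3600 = 7.874056
  E → positive
Point 3:
  Lat: split at 2 digits → 65° and 49.0956′; 65 + 49.0956/60 = 65.818260
  N → positive
  Longitude: split at 3 digits → 074° and 0.4817′; 74 + 0.4817/60 = 74.008028
  hemisphere W, so the sign is −
Point 4:
  Lat: 84 + 48.549/60 = 84.809150
  hemisphere S, so the sign is −
  Lon: 55.075′ = 0.917917°; total 10.917917
  hemisphere W, so the sign is −

1. -5.74285, -106.79492
2. -3.90983, 7.87406
3. 65.81826, -74.00803
4. -84.80915, -10.91792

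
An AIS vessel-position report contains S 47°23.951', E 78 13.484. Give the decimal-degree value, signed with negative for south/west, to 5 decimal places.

-47.39918, 78.22473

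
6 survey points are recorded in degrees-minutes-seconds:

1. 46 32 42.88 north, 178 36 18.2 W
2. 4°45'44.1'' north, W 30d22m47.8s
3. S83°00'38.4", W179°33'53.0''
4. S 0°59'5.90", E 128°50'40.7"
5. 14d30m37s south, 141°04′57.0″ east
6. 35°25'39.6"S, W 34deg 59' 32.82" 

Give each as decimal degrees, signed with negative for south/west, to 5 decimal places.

Point 1:
  Lat: 46 + 32/60 + 42.88/3600 = 46.545244
  N ⇒ keep positive
  Lon: 178° + 36/60 + 18.2/3600 = 178 + 0.600000 + 0.005056 = 178.605056
  W ⇒ negate
Point 2:
  φ: 4 + 45/60 + 44.1/3600 = 4.762250
  N ⇒ keep positive
  Longitude: 30° + 22/60 + 47.8/3600 = 30 + 0.366667 + 0.013278 = 30.379944
  W → negative
Point 3:
  Lat: 83° + 0/60 + 38.4/3600 = 83 + 0.000000 + 0.010667 = 83.010667
  S → negative
  λ: 179° + 33/60 + 53/3600 = 179 + 0.550000 + 0.014722 = 179.564722
  hemisphere W, so the sign is −
Point 4:
  Lat: 59′ + 5.9″ = 59.09833′; 0 + 59.09833/60 = 0.984972
  S ⇒ negate
  Longitude: 128° + 50/60 + 40.7/3600 = 128 + 0.833333 + 0.011306 = 128.844639
  E → positive
Point 5:
  Lat: 14° + 30/60 + 37/3600 = 14 + 0.500000 + 0.010278 = 14.510278
  S ⇒ negate
  Longitude: 4′ + 57″ = 4.95000′; 141 + 4.95000/60 = 141.082500
  E → positive
Point 6:
  Lat: 25′ + 39.6″ = 25.66000′; 35 + 25.66000/60 = 35.427667
  S → negative
  Longitude: 34 + 59/60 + 32.82/3600 = 34.992450
  W → negative

1. 46.54524, -178.60506
2. 4.76225, -30.37994
3. -83.01067, -179.56472
4. -0.98497, 128.84464
5. -14.51028, 141.08250
6. -35.42767, -34.99245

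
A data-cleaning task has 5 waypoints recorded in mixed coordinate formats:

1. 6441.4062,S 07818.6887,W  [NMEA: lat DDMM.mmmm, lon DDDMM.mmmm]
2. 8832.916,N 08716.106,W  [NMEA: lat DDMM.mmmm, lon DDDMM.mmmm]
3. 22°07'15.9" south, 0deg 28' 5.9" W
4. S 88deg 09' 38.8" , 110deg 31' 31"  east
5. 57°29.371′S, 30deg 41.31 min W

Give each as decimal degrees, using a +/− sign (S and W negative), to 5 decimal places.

Point 1:
  Lat: split at 2 digits → 64° and 41.4062′; 64 + 41.4062/60 = 64.690103
  S ⇒ negate
  λ: degrees = first 3 digits = 78, minutes = 18.6887; 78 + 18.6887/60 = 78.311478
  W ⇒ negate
Point 2:
  φ: split at 2 digits → 88° and 32.916′; 88 + 32.916/60 = 88.548600
  N → positive
  Lon: split at 3 digits → 087° and 16.106′; 87 + 16.106/60 = 87.268433
  hemisphere W, so the sign is −
Point 3:
  Latitude: 7′ + 15.9″ = 7.26500′; 22 + 7.26500/60 = 22.121083
  hemisphere S, so the sign is −
  Lon: 0 + 28/60 + 5.9/3600 = 0.468306
  W ⇒ negate
Point 4:
  Latitude: 88° + 9/60 + 38.8/3600 = 88 + 0.150000 + 0.010778 = 88.160778
  S → negative
  λ: 110° + 31/60 + 31/3600 = 110 + 0.516667 + 0.008611 = 110.525278
  E → positive
Point 5:
  φ: 57 + 29.371/60 = 57.489517
  S ⇒ negate
  Longitude: 41.31′ = 0.688500°; total 30.688500
  W ⇒ negate

1. -64.69010, -78.31148
2. 88.54860, -87.26843
3. -22.12108, -0.46831
4. -88.16078, 110.52528
5. -57.48952, -30.68850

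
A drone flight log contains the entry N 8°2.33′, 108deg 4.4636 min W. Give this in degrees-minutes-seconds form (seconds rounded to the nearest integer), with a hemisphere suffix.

8°02′20″ N, 108°04′28″ W

Latitude: fractional minutes 0.33000 × 60 = 19.80″
λ: 4.46360′ → 4′ and 0.46360 × 60 = 27.82″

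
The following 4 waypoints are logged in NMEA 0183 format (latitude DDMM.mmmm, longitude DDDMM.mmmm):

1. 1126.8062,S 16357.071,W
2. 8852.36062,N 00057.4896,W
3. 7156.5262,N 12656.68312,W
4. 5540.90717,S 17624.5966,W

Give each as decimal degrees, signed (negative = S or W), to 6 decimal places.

Point 1:
  φ: split at 2 digits → 11° and 26.8062′; 11 + 26.8062/60 = 11.4467700
  S → negative
  λ: split at 3 digits → 163° and 57.071′; 163 + 57.071/60 = 163.9511833
  hemisphere W, so the sign is −
Point 2:
  φ: degrees = first 2 digits = 88, minutes = 52.36062; 88 + 52.36062/60 = 88.8726770
  N ⇒ keep positive
  λ: split at 3 digits → 000° and 57.4896′; 0 + 57.4896/60 = 0.9581600
  W ⇒ negate
Point 3:
  Lat: degrees = first 2 digits = 71, minutes = 56.5262; 71 + 56.5262/60 = 71.9421033
  N ⇒ keep positive
  λ: split at 3 digits → 126° and 56.68312′; 126 + 56.68312/60 = 126.9447187
  hemisphere W, so the sign is −
Point 4:
  φ: degrees = first 2 digits = 55, minutes = 40.90717; 55 + 40.90717/60 = 55.6817862
  S → negative
  Lon: degrees = first 3 digits = 176, minutes = 24.5966; 176 + 24.5966/60 = 176.4099433
  W → negative

1. -11.446770, -163.951183
2. 88.872677, -0.958160
3. 71.942103, -126.944719
4. -55.681786, -176.409943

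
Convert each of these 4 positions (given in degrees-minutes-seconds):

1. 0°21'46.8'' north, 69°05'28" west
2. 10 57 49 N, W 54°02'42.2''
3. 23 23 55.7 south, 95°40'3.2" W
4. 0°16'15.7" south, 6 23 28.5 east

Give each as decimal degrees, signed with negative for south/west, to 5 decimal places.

1. 0.36300, -69.09111
2. 10.96361, -54.04506
3. -23.39881, -95.66756
4. -0.27103, 6.39125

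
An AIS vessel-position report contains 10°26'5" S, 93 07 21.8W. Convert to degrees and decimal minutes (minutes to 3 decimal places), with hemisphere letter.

Latitude: seconds/60 = 0.08333; minutes = 26 + 0.08333 = 26.08333
λ: seconds/60 = 0.36333; minutes = 7 + 0.36333 = 7.36333

10° 26.083′ S, 93° 7.363′ W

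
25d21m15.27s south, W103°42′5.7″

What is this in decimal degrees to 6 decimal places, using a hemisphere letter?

φ: 21′ + 15.27″ = 21.25450′; 25 + 21.25450/60 = 25.3542417
Lon: 103 + 42/60 + 5.7/3600 = 103.7015833

25.354242° S, 103.701583° W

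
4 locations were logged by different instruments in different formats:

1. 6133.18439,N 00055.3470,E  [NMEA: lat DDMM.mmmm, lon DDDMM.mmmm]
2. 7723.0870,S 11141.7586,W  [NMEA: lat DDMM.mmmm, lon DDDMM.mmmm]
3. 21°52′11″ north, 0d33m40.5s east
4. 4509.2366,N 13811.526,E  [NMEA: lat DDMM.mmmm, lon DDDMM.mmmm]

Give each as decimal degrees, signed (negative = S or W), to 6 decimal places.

Point 1:
  Lat: split at 2 digits → 61° and 33.18439′; 61 + 33.18439/60 = 61.5530732
  N ⇒ keep positive
  λ: degrees = first 3 digits = 0, minutes = 55.347; 0 + 55.347/60 = 0.9224500
  E → positive
Point 2:
  Lat: degrees = first 2 digits = 77, minutes = 23.087; 77 + 23.087/60 = 77.3847833
  S → negative
  λ: split at 3 digits → 111° and 41.7586′; 111 + 41.7586/60 = 111.6959767
  W ⇒ negate
Point 3:
  Lat: 52′ + 11″ = 52.18333′; 21 + 52.18333/60 = 21.8697222
  N ⇒ keep positive
  Longitude: 0° + 33/60 + 40.5/3600 = 0 + 0.550000 + 0.011250 = 0.5612500
  E ⇒ keep positive
Point 4:
  Lat: split at 2 digits → 45° and 9.2366′; 45 + 9.2366/60 = 45.1539433
  N → positive
  Lon: degrees = first 3 digits = 138, minutes = 11.526; 138 + 11.526/60 = 138.1921000
  E → positive

1. 61.553073, 0.922450
2. -77.384783, -111.695977
3. 21.869722, 0.561250
4. 45.153943, 138.192100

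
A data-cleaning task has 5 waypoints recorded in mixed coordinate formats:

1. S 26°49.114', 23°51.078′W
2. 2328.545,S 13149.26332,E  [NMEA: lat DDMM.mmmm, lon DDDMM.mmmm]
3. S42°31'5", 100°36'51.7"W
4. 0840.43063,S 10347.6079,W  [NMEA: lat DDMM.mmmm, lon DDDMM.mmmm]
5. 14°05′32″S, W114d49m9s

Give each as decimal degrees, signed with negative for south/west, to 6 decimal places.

Point 1:
  Lat: 26 + 49.114/60 = 26.8185667
  hemisphere S, so the sign is −
  λ: 51.078′ = 0.851300°; total 23.8513000
  W ⇒ negate
Point 2:
  Latitude: split at 2 digits → 23° and 28.545′; 23 + 28.545/60 = 23.4757500
  hemisphere S, so the sign is −
  Longitude: split at 3 digits → 131° and 49.26332′; 131 + 49.26332/60 = 131.8210553
  E → positive
Point 3:
  φ: 31′ + 5″ = 31.08333′; 42 + 31.08333/60 = 42.5180556
  hemisphere S, so the sign is −
  Lon: 100° + 36/60 + 51.7/3600 = 100 + 0.600000 + 0.014361 = 100.6143611
  W ⇒ negate
Point 4:
  Latitude: degrees = first 2 digits = 8, minutes = 40.43063; 8 + 40.43063/60 = 8.6738438
  S ⇒ negate
  Longitude: split at 3 digits → 103° and 47.6079′; 103 + 47.6079/60 = 103.7934650
  hemisphere W, so the sign is −
Point 5:
  φ: 5′ + 32″ = 5.53333′; 14 + 5.53333/60 = 14.0922222
  hemisphere S, so the sign is −
  λ: 49′ + 9″ = 49.15000′; 114 + 49.15000/60 = 114.8191667
  W → negative

1. -26.818567, -23.851300
2. -23.475750, 131.821055
3. -42.518056, -100.614361
4. -8.673844, -103.793465
5. -14.092222, -114.819167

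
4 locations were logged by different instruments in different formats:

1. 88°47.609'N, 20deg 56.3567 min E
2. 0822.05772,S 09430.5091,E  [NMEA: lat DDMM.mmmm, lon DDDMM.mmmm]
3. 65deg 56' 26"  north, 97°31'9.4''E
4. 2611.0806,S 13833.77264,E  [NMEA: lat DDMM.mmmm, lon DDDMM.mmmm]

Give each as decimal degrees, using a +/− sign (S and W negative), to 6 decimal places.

Point 1:
  φ: 88 + 47.609/60 = 88.7934833
  N → positive
  λ: 56.3567′ = 0.939278°; total 20.9392783
  E ⇒ keep positive
Point 2:
  Lat: degrees = first 2 digits = 8, minutes = 22.05772; 8 + 22.05772/60 = 8.3676287
  hemisphere S, so the sign is −
  Longitude: degrees = first 3 digits = 94, minutes = 30.5091; 94 + 30.5091/60 = 94.5084850
  E ⇒ keep positive
Point 3:
  Latitude: 65° + 56/60 + 26/3600 = 65 + 0.933333 + 0.007222 = 65.9405556
  N → positive
  λ: 97 + 31/60 + 9.4/3600 = 97.5192778
  E → positive
Point 4:
  Latitude: split at 2 digits → 26° and 11.0806′; 26 + 11.0806/60 = 26.1846767
  S ⇒ negate
  Longitude: split at 3 digits → 138° and 33.77264′; 138 + 33.77264/60 = 138.5628773
  E → positive

1. 88.793483, 20.939278
2. -8.367629, 94.508485
3. 65.940556, 97.519278
4. -26.184677, 138.562877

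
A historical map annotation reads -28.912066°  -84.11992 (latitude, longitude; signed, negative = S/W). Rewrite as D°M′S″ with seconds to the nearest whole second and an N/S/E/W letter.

Latitude is negative → S; |value| = 28.912066
Lat: whole degrees 28; 54.72396′ → 54′ and 43.44″
Longitude is negative → W; |value| = 84.119920
λ: 0.119920 × 60 = 7.19520′ → 7′, remainder × 60 = 11.71″

28°54′43″ S, 84°07′12″ W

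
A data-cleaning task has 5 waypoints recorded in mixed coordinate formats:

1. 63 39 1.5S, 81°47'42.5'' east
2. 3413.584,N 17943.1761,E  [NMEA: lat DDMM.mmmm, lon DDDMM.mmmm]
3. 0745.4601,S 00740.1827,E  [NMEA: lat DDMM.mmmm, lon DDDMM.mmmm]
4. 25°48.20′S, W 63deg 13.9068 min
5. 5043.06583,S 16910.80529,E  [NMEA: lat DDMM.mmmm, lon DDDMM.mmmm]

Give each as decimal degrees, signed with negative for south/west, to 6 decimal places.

Point 1:
  Lat: 39′ + 1.5″ = 39.02500′; 63 + 39.02500/60 = 63.6504167
  S → negative
  Longitude: 81 + 47/60 + 42.5/3600 = 81.7951389
  E → positive
Point 2:
  Lat: degrees = first 2 digits = 34, minutes = 13.584; 34 + 13.584/60 = 34.2264000
  N → positive
  λ: degrees = first 3 digits = 179, minutes = 43.1761; 179 + 43.1761/60 = 179.7196017
  E ⇒ keep positive
Point 3:
  φ: split at 2 digits → 07° and 45.4601′; 7 + 45.4601/60 = 7.7576683
  S → negative
  Longitude: degrees = first 3 digits = 7, minutes = 40.1827; 7 + 40.1827/60 = 7.6697117
  E → positive
Point 4:
  φ: 48.2′ = 0.803333°; total 25.8033333
  S → negative
  Lon: 63 + 13.9068/60 = 63.2317800
  hemisphere W, so the sign is −
Point 5:
  φ: split at 2 digits → 50° and 43.06583′; 50 + 43.06583/60 = 50.7177638
  S ⇒ negate
  λ: degrees = first 3 digits = 169, minutes = 10.80529; 169 + 10.80529/60 = 169.1800882
  E → positive

1. -63.650417, 81.795139
2. 34.226400, 179.719602
3. -7.757668, 7.669712
4. -25.803333, -63.231780
5. -50.717764, 169.180088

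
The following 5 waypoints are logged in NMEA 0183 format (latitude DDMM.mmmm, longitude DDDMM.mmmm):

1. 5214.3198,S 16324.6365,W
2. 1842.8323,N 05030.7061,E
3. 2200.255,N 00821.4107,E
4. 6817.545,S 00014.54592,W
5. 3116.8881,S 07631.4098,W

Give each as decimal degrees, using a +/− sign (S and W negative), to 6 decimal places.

1. -52.238663, -163.410608
2. 18.713872, 50.511768
3. 22.004250, 8.356845
4. -68.292417, -0.242432
5. -31.281468, -76.523497

Point 1:
  Lat: split at 2 digits → 52° and 14.3198′; 52 + 14.3198/60 = 52.2386633
  S ⇒ negate
  Longitude: split at 3 digits → 163° and 24.6365′; 163 + 24.6365/60 = 163.4106083
  W → negative
Point 2:
  φ: split at 2 digits → 18° and 42.8323′; 18 + 42.8323/60 = 18.7138717
  N → positive
  Lon: degrees = first 3 digits = 50, minutes = 30.7061; 50 + 30.7061/60 = 50.5117683
  E → positive
Point 3:
  Latitude: degrees = first 2 digits = 22, minutes = 0.255; 22 + 0.255/60 = 22.0042500
  N → positive
  λ: degrees = first 3 digits = 8, minutes = 21.4107; 8 + 21.4107/60 = 8.3568450
  E ⇒ keep positive
Point 4:
  φ: split at 2 digits → 68° and 17.545′; 68 + 17.545/60 = 68.2924167
  S → negative
  Lon: degrees = first 3 digits = 0, minutes = 14.54592; 0 + 14.54592/60 = 0.2424320
  W ⇒ negate
Point 5:
  φ: split at 2 digits → 31° and 16.8881′; 31 + 16.8881/60 = 31.2814683
  S ⇒ negate
  λ: degrees = first 3 digits = 76, minutes = 31.4098; 76 + 31.4098/60 = 76.5234967
  W → negative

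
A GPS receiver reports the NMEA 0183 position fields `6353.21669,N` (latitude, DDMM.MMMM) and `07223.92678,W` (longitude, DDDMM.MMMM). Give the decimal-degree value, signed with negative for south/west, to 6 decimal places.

63.886945, -72.398780

φ: split at 2 digits → 63° and 53.21669′; 63 + 53.21669/60 = 63.8869448
N → positive
Lon: split at 3 digits → 072° and 23.92678′; 72 + 23.92678/60 = 72.3987797
hemisphere W, so the sign is −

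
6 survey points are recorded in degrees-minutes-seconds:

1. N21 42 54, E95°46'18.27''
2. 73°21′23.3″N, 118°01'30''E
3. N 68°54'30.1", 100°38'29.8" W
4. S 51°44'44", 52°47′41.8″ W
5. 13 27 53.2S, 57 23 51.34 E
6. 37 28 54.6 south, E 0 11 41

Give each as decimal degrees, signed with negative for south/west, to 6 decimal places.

1. 21.715000, 95.771742
2. 73.356472, 118.025000
3. 68.908361, -100.641611
4. -51.745556, -52.794944
5. -13.464778, 57.397594
6. -37.481833, 0.194722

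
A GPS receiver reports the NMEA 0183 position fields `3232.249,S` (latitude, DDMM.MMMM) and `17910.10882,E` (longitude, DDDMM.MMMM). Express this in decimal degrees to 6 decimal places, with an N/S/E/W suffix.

32.537483° S, 179.168480° E

Latitude: split at 2 digits → 32° and 32.249′; 32 + 32.249/60 = 32.5374833
Longitude: degrees = first 3 digits = 179, minutes = 10.10882; 179 + 10.10882/60 = 179.1684803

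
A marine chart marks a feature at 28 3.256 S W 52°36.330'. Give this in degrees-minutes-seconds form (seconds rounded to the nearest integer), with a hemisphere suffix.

28°03′15″ S, 52°36′20″ W

Lat: 3.25600′ → 3′ and 0.25600 × 60 = 15.36″
λ: fractional minutes 0.33000 × 60 = 19.80″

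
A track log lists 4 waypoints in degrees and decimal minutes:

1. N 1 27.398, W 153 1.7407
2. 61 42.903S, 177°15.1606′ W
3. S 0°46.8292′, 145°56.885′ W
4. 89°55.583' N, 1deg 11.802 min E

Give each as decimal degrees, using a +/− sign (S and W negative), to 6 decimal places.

Point 1:
  Lat: 1 + 27.398/60 = 1.4566333
  N ⇒ keep positive
  Longitude: 153 + 1.7407/60 = 153.0290117
  W → negative
Point 2:
  Lat: 61 + 42.903/60 = 61.7150500
  S → negative
  Lon: 177 + 15.1606/60 = 177.2526767
  hemisphere W, so the sign is −
Point 3:
  Latitude: 0 + 46.8292/60 = 0.7804867
  hemisphere S, so the sign is −
  Lon: 145 + 56.885/60 = 145.9480833
  W → negative
Point 4:
  Lat: 89 + 55.583/60 = 89.9263833
  N → positive
  λ: 1 + 11.802/60 = 1.1967000
  E → positive

1. 1.456633, -153.029012
2. -61.715050, -177.252677
3. -0.780487, -145.948083
4. 89.926383, 1.196700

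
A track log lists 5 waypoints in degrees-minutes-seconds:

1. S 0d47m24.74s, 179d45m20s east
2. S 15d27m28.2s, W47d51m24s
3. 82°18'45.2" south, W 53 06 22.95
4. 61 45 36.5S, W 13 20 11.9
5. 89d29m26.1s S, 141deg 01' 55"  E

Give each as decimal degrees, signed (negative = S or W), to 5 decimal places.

Point 1:
  Lat: 0 + 47/60 + 24.74/3600 = 0.790206
  S ⇒ negate
  λ: 179 + 45/60 + 20/3600 = 179.755556
  E → positive
Point 2:
  φ: 27′ + 28.2″ = 27.47000′; 15 + 27.47000/60 = 15.457833
  S ⇒ negate
  Longitude: 51′ + 24″ = 51.40000′; 47 + 51.40000/60 = 47.856667
  W ⇒ negate
Point 3:
  Latitude: 18′ + 45.2″ = 18.75333′; 82 + 18.75333/60 = 82.312556
  S ⇒ negate
  λ: 53° + 6/60 + 22.95/3600 = 53 + 0.100000 + 0.006375 = 53.106375
  W → negative
Point 4:
  Lat: 61° + 45/60 + 36.5/3600 = 61 + 0.750000 + 0.010139 = 61.760139
  S → negative
  Longitude: 20′ + 11.9″ = 20.19833′; 13 + 20.19833/60 = 13.336639
  W ⇒ negate
Point 5:
  Lat: 29′ + 26.1″ = 29.43500′; 89 + 29.43500/60 = 89.490583
  S ⇒ negate
  λ: 141° + 1/60 + 55/3600 = 141 + 0.016667 + 0.015278 = 141.031944
  E → positive

1. -0.79021, 179.75556
2. -15.45783, -47.85667
3. -82.31256, -53.10638
4. -61.76014, -13.33664
5. -89.49058, 141.03194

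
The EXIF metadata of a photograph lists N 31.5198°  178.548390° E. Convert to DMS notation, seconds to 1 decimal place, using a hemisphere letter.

φ: 0.519800° → 31.18800′; 0.18800 × 60 = 11.280″
λ: 0.548390 × 60 = 32.90340′ → 32′, remainder × 60 = 54.204″

31°31′11.3″ N, 178°32′54.2″ E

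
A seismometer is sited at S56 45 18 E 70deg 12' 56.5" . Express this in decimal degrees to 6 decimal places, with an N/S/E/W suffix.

Latitude: 56 + 45/60 + 18/3600 = 56.7550000
Longitude: 70 + 12/60 + 56.5/3600 = 70.2156944

56.755000° S, 70.215694° E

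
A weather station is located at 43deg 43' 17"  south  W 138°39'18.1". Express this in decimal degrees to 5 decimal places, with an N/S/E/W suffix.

43.72139° S, 138.65503° W

φ: 43′ + 17″ = 43.28333′; 43 + 43.28333/60 = 43.721389
Lon: 39′ + 18.1″ = 39.30167′; 138 + 39.30167/60 = 138.655028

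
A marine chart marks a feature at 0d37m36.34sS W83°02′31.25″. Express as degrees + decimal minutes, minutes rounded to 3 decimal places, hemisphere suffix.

0° 37.606′ S, 83° 2.521′ W

φ: seconds/60 = 0.60567; minutes = 37 + 0.60567 = 37.60567
Lon: seconds/60 = 0.52083; minutes = 2 + 0.52083 = 2.52083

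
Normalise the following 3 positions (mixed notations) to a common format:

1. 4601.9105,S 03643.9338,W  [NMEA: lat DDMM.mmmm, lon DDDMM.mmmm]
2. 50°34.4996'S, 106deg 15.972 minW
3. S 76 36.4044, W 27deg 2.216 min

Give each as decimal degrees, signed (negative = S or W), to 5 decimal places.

Point 1:
  Latitude: degrees = first 2 digits = 46, minutes = 1.9105; 46 + 1.9105/60 = 46.031842
  S → negative
  Lon: split at 3 digits → 036° and 43.9338′; 36 + 43.9338/60 = 36.732230
  hemisphere W, so the sign is −
Point 2:
  Lat: 34.4996′ = 0.574993°; total 50.574993
  hemisphere S, so the sign is −
  Lon: 106 + 15.972/60 = 106.266200
  W → negative
Point 3:
  Lat: 36.4044′ = 0.606740°; total 76.606740
  S ⇒ negate
  Lon: 2.216′ = 0.036933°; total 27.036933
  hemisphere W, so the sign is −

1. -46.03184, -36.73223
2. -50.57499, -106.26620
3. -76.60674, -27.03693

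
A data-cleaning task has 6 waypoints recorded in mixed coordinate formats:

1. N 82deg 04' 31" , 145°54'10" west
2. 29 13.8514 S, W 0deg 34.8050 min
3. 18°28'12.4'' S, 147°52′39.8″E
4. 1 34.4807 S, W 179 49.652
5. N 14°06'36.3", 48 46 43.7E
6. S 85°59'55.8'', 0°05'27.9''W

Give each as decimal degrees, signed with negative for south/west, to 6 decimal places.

1. 82.075278, -145.902778
2. -29.230857, -0.580083
3. -18.470111, 147.877722
4. -1.574678, -179.827533
5. 14.110083, 48.778806
6. -85.998833, -0.091083

Point 1:
  φ: 4′ + 31″ = 4.51667′; 82 + 4.51667/60 = 82.0752778
  N → positive
  Longitude: 54′ + 10″ = 54.16667′; 145 + 54.16667/60 = 145.9027778
  W ⇒ negate
Point 2:
  φ: 29 + 13.8514/60 = 29.2308567
  S → negative
  Lon: 34.805′ = 0.580083°; total 0.5800833
  hemisphere W, so the sign is −
Point 3:
  φ: 18 + 28/60 + 12.4/3600 = 18.4701111
  hemisphere S, so the sign is −
  Lon: 52′ + 39.8″ = 52.66333′; 147 + 52.66333/60 = 147.8777222
  E ⇒ keep positive
Point 4:
  Latitude: 34.4807′ = 0.574678°; total 1.5746783
  S ⇒ negate
  Lon: 179 + 49.652/60 = 179.8275333
  hemisphere W, so the sign is −
Point 5:
  Lat: 6′ + 36.3″ = 6.60500′; 14 + 6.60500/60 = 14.1100833
  N → positive
  Lon: 46′ + 43.7″ = 46.72833′; 48 + 46.72833/60 = 48.7788056
  E → positive
Point 6:
  Latitude: 85° + 59/60 + 55.8/3600 = 85 + 0.983333 + 0.015500 = 85.9988333
  S ⇒ negate
  Longitude: 0° + 5/60 + 27.9/3600 = 0 + 0.083333 + 0.007750 = 0.0910833
  hemisphere W, so the sign is −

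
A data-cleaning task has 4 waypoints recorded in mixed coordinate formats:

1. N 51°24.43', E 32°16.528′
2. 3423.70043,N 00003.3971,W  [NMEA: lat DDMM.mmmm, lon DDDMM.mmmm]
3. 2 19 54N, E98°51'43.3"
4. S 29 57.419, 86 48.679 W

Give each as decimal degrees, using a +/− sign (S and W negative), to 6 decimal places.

Point 1:
  Latitude: 51 + 24.43/60 = 51.4071667
  N → positive
  λ: 16.528′ = 0.275467°; total 32.2754667
  E ⇒ keep positive
Point 2:
  Lat: degrees = first 2 digits = 34, minutes = 23.70043; 34 + 23.70043/60 = 34.3950072
  N ⇒ keep positive
  Lon: split at 3 digits → 000° and 3.3971′; 0 + 3.3971/60 = 0.0566183
  W ⇒ negate
Point 3:
  φ: 2° + 19/60 + 54/3600 = 2 + 0.316667 + 0.015000 = 2.3316667
  N ⇒ keep positive
  Longitude: 98° + 51/60 + 43.3/3600 = 98 + 0.850000 + 0.012028 = 98.8620278
  E → positive
Point 4:
  Latitude: 57.419′ = 0.956983°; total 29.9569833
  hemisphere S, so the sign is −
  λ: 86 + 48.679/60 = 86.8113167
  W → negative

1. 51.407167, 32.275467
2. 34.395007, -0.056618
3. 2.331667, 98.862028
4. -29.956983, -86.811317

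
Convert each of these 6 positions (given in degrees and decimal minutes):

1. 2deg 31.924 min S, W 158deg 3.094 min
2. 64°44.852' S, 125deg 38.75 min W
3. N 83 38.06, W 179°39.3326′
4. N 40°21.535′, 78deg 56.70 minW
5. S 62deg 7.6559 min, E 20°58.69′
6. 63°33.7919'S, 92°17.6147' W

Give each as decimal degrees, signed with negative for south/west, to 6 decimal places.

1. -2.532067, -158.051567
2. -64.747533, -125.645833
3. 83.634333, -179.655543
4. 40.358917, -78.945000
5. -62.127598, 20.978167
6. -63.563198, -92.293578

Point 1:
  φ: 2 + 31.924/60 = 2.5320667
  hemisphere S, so the sign is −
  Longitude: 3.094′ = 0.051567°; total 158.0515667
  W → negative
Point 2:
  φ: 64 + 44.852/60 = 64.7475333
  S → negative
  Lon: 125 + 38.75/60 = 125.6458333
  W ⇒ negate
Point 3:
  Latitude: 38.06′ = 0.634333°; total 83.6343333
  N → positive
  Longitude: 39.3326′ = 0.655543°; total 179.6555433
  W → negative
Point 4:
  Latitude: 21.535′ = 0.358917°; total 40.3589167
  N → positive
  Lon: 56.7′ = 0.945000°; total 78.9450000
  W ⇒ negate
Point 5:
  φ: 62 + 7.6559/60 = 62.1275983
  S ⇒ negate
  λ: 58.69′ = 0.978167°; total 20.9781667
  E → positive
Point 6:
  Latitude: 33.7919′ = 0.563198°; total 63.5631983
  S → negative
  Longitude: 92 + 17.6147/60 = 92.2935783
  W → negative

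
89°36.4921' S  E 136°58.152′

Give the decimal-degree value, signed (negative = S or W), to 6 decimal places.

-89.608202, 136.969200

Lat: 36.4921′ = 0.608202°; total 89.6082017
hemisphere S, so the sign is −
Longitude: 58.152′ = 0.969200°; total 136.9692000
E → positive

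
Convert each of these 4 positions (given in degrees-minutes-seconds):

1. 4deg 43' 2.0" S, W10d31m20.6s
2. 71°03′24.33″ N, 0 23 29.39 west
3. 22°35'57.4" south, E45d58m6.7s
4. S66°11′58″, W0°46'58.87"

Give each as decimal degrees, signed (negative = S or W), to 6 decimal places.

Point 1:
  Latitude: 4 + 43/60 + 2/3600 = 4.7172222
  S → negative
  Lon: 10° + 31/60 + 20.6/3600 = 10 + 0.516667 + 0.005722 = 10.5223889
  W → negative
Point 2:
  φ: 71° + 3/60 + 24.33/3600 = 71 + 0.050000 + 0.006758 = 71.0567583
  N → positive
  λ: 0° + 23/60 + 29.39/3600 = 0 + 0.383333 + 0.008164 = 0.3914972
  W ⇒ negate
Point 3:
  Latitude: 35′ + 57.4″ = 35.95667′; 22 + 35.95667/60 = 22.5992778
  S → negative
  Lon: 45 + 58/60 + 6.7/3600 = 45.9685278
  E ⇒ keep positive
Point 4:
  φ: 66 + 11/60 + 58/3600 = 66.1994444
  S ⇒ negate
  λ: 46′ + 58.87″ = 46.98117′; 0 + 46.98117/60 = 0.7830194
  hemisphere W, so the sign is −

1. -4.717222, -10.522389
2. 71.056758, -0.391497
3. -22.599278, 45.968528
4. -66.199444, -0.783019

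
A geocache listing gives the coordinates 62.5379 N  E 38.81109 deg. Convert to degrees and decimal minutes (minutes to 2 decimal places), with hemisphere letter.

φ: fractional part 0.537900 → 32.2740 minutes
λ: 38° + 0.811090 × 60 = 38° 48.6654′

62° 32.27′ N, 38° 48.67′ E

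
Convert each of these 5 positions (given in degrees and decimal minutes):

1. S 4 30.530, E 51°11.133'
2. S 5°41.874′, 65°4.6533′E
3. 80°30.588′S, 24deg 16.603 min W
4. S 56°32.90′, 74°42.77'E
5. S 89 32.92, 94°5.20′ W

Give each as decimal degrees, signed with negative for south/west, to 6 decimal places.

Point 1:
  Latitude: 30.53′ = 0.508833°; total 4.5088333
  hemisphere S, so the sign is −
  Longitude: 11.133′ = 0.185550°; total 51.1855500
  E → positive
Point 2:
  Lat: 41.874′ = 0.697900°; total 5.6979000
  hemisphere S, so the sign is −
  λ: 65 + 4.6533/60 = 65.0775550
  E ⇒ keep positive
Point 3:
  Latitude: 80 + 30.588/60 = 80.5098000
  hemisphere S, so the sign is −
  Lon: 24 + 16.603/60 = 24.2767167
  W ⇒ negate
Point 4:
  φ: 56 + 32.9/60 = 56.5483333
  S ⇒ negate
  λ: 74 + 42.77/60 = 74.7128333
  E ⇒ keep positive
Point 5:
  Lat: 32.92′ = 0.548667°; total 89.5486667
  hemisphere S, so the sign is −
  Lon: 5.2′ = 0.086667°; total 94.0866667
  W ⇒ negate

1. -4.508833, 51.185550
2. -5.697900, 65.077555
3. -80.509800, -24.276717
4. -56.548333, 74.712833
5. -89.548667, -94.086667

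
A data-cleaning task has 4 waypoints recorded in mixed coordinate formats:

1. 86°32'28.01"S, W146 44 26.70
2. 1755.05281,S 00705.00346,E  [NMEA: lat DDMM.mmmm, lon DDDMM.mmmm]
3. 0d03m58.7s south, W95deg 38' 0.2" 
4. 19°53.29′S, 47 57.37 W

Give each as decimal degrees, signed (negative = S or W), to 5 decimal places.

Point 1:
  Lat: 86 + 32/60 + 28.01/3600 = 86.541114
  S → negative
  Longitude: 146° + 44/60 + 26.7/3600 = 146 + 0.733333 + 0.007417 = 146.740750
  hemisphere W, so the sign is −
Point 2:
  φ: degrees = first 2 digits = 17, minutes = 55.05281; 17 + 55.05281/60 = 17.917547
  S → negative
  λ: degrees = first 3 digits = 7, minutes = 5.00346; 7 + 5.00346/60 = 7.083391
  E → positive
Point 3:
  Latitude: 0 + 3/60 + 58.7/3600 = 0.066306
  hemisphere S, so the sign is −
  Longitude: 95 + 38/60 + 0.2/3600 = 95.633389
  W ⇒ negate
Point 4:
  Latitude: 53.29′ = 0.888167°; total 19.888167
  S → negative
  Lon: 57.37′ = 0.956167°; total 47.956167
  W → negative

1. -86.54111, -146.74075
2. -17.91755, 7.08339
3. -0.06631, -95.63339
4. -19.88817, -47.95617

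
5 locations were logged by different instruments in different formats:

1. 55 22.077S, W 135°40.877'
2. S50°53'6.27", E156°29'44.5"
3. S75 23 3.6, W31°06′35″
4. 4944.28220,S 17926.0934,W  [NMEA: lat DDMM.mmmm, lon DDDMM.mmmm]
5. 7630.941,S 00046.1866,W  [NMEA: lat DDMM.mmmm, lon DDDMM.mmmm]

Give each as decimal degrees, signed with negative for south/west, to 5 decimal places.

1. -55.36795, -135.68128
2. -50.88508, 156.49569
3. -75.38433, -31.10972
4. -49.73804, -179.43489
5. -76.51568, -0.76978

Point 1:
  Lat: 22.077′ = 0.367950°; total 55.367950
  hemisphere S, so the sign is −
  Lon: 135 + 40.877/60 = 135.681283
  W → negative
Point 2:
  Lat: 50° + 53/60 + 6.27/3600 = 50 + 0.883333 + 0.001742 = 50.885075
  S → negative
  Lon: 29′ + 44.5″ = 29.74167′; 156 + 29.74167/60 = 156.495694
  E ⇒ keep positive
Point 3:
  Latitude: 23′ + 3.6″ = 23.06000′; 75 + 23.06000/60 = 75.384333
  S ⇒ negate
  Longitude: 31 + 6/60 + 35/3600 = 31.109722
  W ⇒ negate
Point 4:
  Latitude: degrees = first 2 digits = 49, minutes = 44.2822; 49 + 44.2822/60 = 49.738037
  S ⇒ negate
  Lon: degrees = first 3 digits = 179, minutes = 26.0934; 179 + 26.0934/60 = 179.434890
  W ⇒ negate
Point 5:
  φ: split at 2 digits → 76° and 30.941′; 76 + 30.941/60 = 76.515683
  S → negative
  Longitude: degrees = first 3 digits = 0, minutes = 46.1866; 0 + 46.1866/60 = 0.769777
  hemisphere W, so the sign is −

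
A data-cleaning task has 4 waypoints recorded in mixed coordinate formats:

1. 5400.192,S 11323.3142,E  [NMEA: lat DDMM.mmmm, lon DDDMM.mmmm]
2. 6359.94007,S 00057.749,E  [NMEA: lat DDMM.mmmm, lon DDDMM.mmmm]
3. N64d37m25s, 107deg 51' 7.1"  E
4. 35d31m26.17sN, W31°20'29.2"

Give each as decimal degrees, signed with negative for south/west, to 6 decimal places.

Point 1:
  φ: split at 2 digits → 54° and 0.192′; 54 + 0.192/60 = 54.0032000
  S → negative
  Longitude: split at 3 digits → 113° and 23.3142′; 113 + 23.3142/60 = 113.3885700
  E → positive
Point 2:
  φ: degrees = first 2 digits = 63, minutes = 59.94007; 63 + 59.94007/60 = 63.9990012
  S ⇒ negate
  λ: degrees = first 3 digits = 0, minutes = 57.749; 0 + 57.749/60 = 0.9624833
  E → positive
Point 3:
  Lat: 64° + 37/60 + 25/3600 = 64 + 0.616667 + 0.006944 = 64.6236111
  N ⇒ keep positive
  λ: 107 + 51/60 + 7.1/3600 = 107.8519722
  E ⇒ keep positive
Point 4:
  Lat: 35 + 31/60 + 26.17/3600 = 35.5239361
  N → positive
  Longitude: 31° + 20/60 + 29.2/3600 = 31 + 0.333333 + 0.008111 = 31.3414444
  hemisphere W, so the sign is −

1. -54.003200, 113.388570
2. -63.999001, 0.962483
3. 64.623611, 107.851972
4. 35.523936, -31.341444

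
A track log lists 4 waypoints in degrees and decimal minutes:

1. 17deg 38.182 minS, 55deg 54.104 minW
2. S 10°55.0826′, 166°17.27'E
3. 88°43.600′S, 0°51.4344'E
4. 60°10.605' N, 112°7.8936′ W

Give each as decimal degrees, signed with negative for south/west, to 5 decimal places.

Point 1:
  Latitude: 17 + 38.182/60 = 17.636367
  S → negative
  Lon: 55 + 54.104/60 = 55.901733
  hemisphere W, so the sign is −
Point 2:
  φ: 55.0826′ = 0.918043°; total 10.918043
  hemisphere S, so the sign is −
  Lon: 166 + 17.27/60 = 166.287833
  E ⇒ keep positive
Point 3:
  Latitude: 43.6′ = 0.726667°; total 88.726667
  hemisphere S, so the sign is −
  λ: 51.4344′ = 0.857240°; total 0.857240
  E → positive
Point 4:
  Lat: 60 + 10.605/60 = 60.176750
  N → positive
  Lon: 7.8936′ = 0.131560°; total 112.131560
  W → negative

1. -17.63637, -55.90173
2. -10.91804, 166.28783
3. -88.72667, 0.85724
4. 60.17675, -112.13156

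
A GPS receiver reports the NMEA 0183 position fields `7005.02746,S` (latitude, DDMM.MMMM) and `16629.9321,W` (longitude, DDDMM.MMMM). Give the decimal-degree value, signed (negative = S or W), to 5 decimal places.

-70.08379, -166.49887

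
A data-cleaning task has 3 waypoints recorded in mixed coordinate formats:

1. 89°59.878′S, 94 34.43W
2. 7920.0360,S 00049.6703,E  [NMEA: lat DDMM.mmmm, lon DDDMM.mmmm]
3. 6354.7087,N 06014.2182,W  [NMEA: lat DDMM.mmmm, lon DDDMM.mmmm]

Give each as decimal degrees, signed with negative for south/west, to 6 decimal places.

Point 1:
  Latitude: 59.878′ = 0.997967°; total 89.9979667
  S ⇒ negate
  λ: 34.43′ = 0.573833°; total 94.5738333
  W ⇒ negate
Point 2:
  Lat: split at 2 digits → 79° and 20.036′; 79 + 20.036/60 = 79.3339333
  hemisphere S, so the sign is −
  Lon: degrees = first 3 digits = 0, minutes = 49.6703; 0 + 49.6703/60 = 0.8278383
  E → positive
Point 3:
  Latitude: degrees = first 2 digits = 63, minutes = 54.7087; 63 + 54.7087/60 = 63.9118117
  N → positive
  Lon: degrees = first 3 digits = 60, minutes = 14.2182; 60 + 14.2182/60 = 60.2369700
  W → negative

1. -89.997967, -94.573833
2. -79.333933, 0.827838
3. 63.911812, -60.236970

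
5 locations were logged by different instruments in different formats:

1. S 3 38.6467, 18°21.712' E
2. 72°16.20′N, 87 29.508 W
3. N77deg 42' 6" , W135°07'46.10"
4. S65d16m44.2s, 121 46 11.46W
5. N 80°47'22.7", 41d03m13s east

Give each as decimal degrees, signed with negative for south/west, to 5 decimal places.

Point 1:
  Lat: 3 + 38.6467/60 = 3.644112
  hemisphere S, so the sign is −
  Lon: 21.712′ = 0.361867°; total 18.361867
  E ⇒ keep positive
Point 2:
  Latitude: 72 + 16.2/60 = 72.270000
  N → positive
  Lon: 87 + 29.508/60 = 87.491800
  W → negative
Point 3:
  φ: 42′ + 6″ = 42.10000′; 77 + 42.10000/60 = 77.701667
  N → positive
  Lon: 135° + 7/60 + 46.1/3600 = 135 + 0.116667 + 0.012806 = 135.129472
  W ⇒ negate
Point 4:
  Lat: 65° + 16/60 + 44.2/3600 = 65 + 0.266667 + 0.012278 = 65.278944
  hemisphere S, so the sign is −
  Lon: 46′ + 11.46″ = 46.19100′; 121 + 46.19100/60 = 121.769850
  hemisphere W, so the sign is −
Point 5:
  Latitude: 47′ + 22.7″ = 47.37833′; 80 + 47.37833/60 = 80.789639
  N → positive
  Longitude: 41 + 3/60 + 13/3600 = 41.053611
  E → positive

1. -3.64411, 18.36187
2. 72.27000, -87.49180
3. 77.70167, -135.12947
4. -65.27894, -121.76985
5. 80.78964, 41.05361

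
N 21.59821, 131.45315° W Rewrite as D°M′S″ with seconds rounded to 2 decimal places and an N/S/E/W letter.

21°35′53.56″ N, 131°27′11.34″ W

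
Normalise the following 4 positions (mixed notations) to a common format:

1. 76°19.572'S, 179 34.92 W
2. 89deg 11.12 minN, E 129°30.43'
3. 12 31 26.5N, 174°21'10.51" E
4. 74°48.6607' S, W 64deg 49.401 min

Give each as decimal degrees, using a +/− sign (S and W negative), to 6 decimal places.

Point 1:
  φ: 19.572′ = 0.326200°; total 76.3262000
  S → negative
  Longitude: 179 + 34.92/60 = 179.5820000
  W → negative
Point 2:
  φ: 89 + 11.12/60 = 89.1853333
  N ⇒ keep positive
  Lon: 129 + 30.43/60 = 129.5071667
  E → positive
Point 3:
  φ: 12° + 31/60 + 26.5/3600 = 12 + 0.516667 + 0.007361 = 12.5240278
  N ⇒ keep positive
  Longitude: 174° + 21/60 + 10.51/3600 = 174 + 0.350000 + 0.002919 = 174.3529194
  E ⇒ keep positive
Point 4:
  Latitude: 48.6607′ = 0.811012°; total 74.8110117
  S ⇒ negate
  Lon: 64 + 49.401/60 = 64.8233500
  hemisphere W, so the sign is −

1. -76.326200, -179.582000
2. 89.185333, 129.507167
3. 12.524028, 174.352919
4. -74.811012, -64.823350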